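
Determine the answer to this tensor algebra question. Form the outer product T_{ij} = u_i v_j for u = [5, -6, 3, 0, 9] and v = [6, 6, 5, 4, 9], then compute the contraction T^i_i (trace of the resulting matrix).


The outer product gives T_{ij} = u_i v_j.
The trace (contraction) is Tr(T) = sum_i T_{ii} = sum_i u_i v_i.
Diagonal entries:
T_{11} = u_1 * v_1 = 5 * 6 = 30
T_{22} = u_2 * v_2 = -6 * 6 = -36
T_{33} = u_3 * v_3 = 3 * 5 = 15
T_{44} = u_4 * v_4 = 0 * 4 = 0
T_{55} = u_5 * v_5 = 9 * 9 = 81
Tr(T) = 30 + -36 + 15 + 0 + 81 = 90

90


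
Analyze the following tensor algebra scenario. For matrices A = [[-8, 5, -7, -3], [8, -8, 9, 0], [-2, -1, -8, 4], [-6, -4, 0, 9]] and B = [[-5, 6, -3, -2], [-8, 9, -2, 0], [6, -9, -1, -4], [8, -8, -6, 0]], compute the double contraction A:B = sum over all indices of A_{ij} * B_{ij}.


A:B = sum over all i,j of A_{ij} * B_{ij}.
Row 1: -8*-5=40, 5*6=30, -7*-3=21, -3*-2=6 => row sum = 97
Row 2: 8*-8=-64, -8*9=-72, 9*-2=-18, 0*0=0 => row sum = -154
Row 3: -2*6=-12, -1*-9=9, -8*-1=8, 4*-4=-16 => row sum = -11
Row 4: -6*8=-48, -4*-8=32, 0*-6=0, 9*0=0 => row sum = -16
Total = 97 + -154 + -11 + -16 = -84

-84


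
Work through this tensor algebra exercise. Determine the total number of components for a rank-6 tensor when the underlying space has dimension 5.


The number of components of a rank-r tensor in d dimensions is d^r.
Here d = 5 and r = 6.
5^6 = 15625

15625


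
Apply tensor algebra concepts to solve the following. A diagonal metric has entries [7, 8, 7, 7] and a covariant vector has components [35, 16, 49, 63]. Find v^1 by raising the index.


To raise an index with a diagonal metric: v^i = v_i / g_{ii}.
For index 1: v_1 = 35, g_{11} = 7
v^1 = 35 / 7 = 5

5


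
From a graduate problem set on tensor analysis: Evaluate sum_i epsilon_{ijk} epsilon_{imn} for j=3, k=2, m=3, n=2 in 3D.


Using the identity: epsilon_{ijk} epsilon_{imn} = delta_{jm} delta_{kn} - delta_{jn} delta_{km}.
delta_{33} = 1
delta_{22} = 1
delta_{32} = 0
delta_{23} = 0
Result = 1 * 1 - 0 * 0 = 1 - 0 = 1

1


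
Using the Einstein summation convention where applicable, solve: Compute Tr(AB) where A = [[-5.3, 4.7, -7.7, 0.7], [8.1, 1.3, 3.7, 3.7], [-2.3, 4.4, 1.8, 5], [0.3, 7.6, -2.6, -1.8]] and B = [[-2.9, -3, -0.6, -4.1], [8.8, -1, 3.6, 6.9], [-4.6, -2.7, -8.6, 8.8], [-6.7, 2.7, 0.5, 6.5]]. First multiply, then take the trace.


Tr(AB) = sum_i (AB)_{ii} where (AB)_{ii} = sum_k A_{ik} B_{ki}.
(AB)_{11} = -5.3*-2.9 + 4.7*8.8 + -7.7*-4.6 + 0.7*-6.7 = 87.46
(AB)_{22} = 8.1*-3 + 1.3*-1 + 3.7*-2.7 + 3.7*2.7 = -25.6
(AB)_{33} = -2.3*-0.6 + 4.4*3.6 + 1.8*-8.6 + 5*0.5 = 4.24
(AB)_{44} = 0.3*-4.1 + 7.6*6.9 + -2.6*8.8 + -1.8*6.5 = 16.63
Tr(AB) = 87.46 + -25.6 + 4.24 + 16.63 = 82.73

82.73


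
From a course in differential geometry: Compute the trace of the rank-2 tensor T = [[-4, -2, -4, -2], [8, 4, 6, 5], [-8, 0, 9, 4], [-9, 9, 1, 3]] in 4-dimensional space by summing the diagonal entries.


The contraction (trace) of a rank-2 tensor is the sum of its diagonal elements.
Diagonal entries: A[1,1] = -4, A[2,2] = 4, A[3,3] = 9, A[4,4] = 3
Tr(A) = -4 + 4 + 9 + 3 = 12

12


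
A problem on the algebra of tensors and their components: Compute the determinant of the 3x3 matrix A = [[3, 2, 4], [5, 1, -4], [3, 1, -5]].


Expanding along the first row, det(A) = a11*M_11 - a12*M_12 + a13*M_13, where M_1j is the (1,j) minor.
Minor M_11 = 1*-5 - -4*1 = -1
Minor M_12 = 5*-5 - -4*3 = -13
Minor M_13 = 5*1 - 1*3 = 2
det = 3*(-1) - 2*(-13) + 4*(2)
    = -3 - -26 + 8
    = 31

31


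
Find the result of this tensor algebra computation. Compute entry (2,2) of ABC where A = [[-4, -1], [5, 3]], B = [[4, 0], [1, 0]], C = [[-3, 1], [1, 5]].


(ABC)_{22} = sum_m (AB)_{2m} C_{m2}. First compute row 2 of AB.
(AB)_{21} = 5*4 + 3*1 = 23
(AB)_{22} = 5*0 + 3*0 = 0
Now contract with column 2 of C:
(AB)_{21} * C_{12} = 23 * 1 = 23
(AB)_{22} * C_{22} = 0 * 5 = 0
(ABC)_{22} = 23 + 0 = 23

23


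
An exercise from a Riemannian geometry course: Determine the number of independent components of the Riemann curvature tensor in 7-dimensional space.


The Riemann tensor in d dimensions has d^2(d^2 - 1)/12 independent components.
d = 7, so d^2 = 49
d^2 - 1 = 48
d^2(d^2 - 1) = 49 * 48 = 2352
Divide by 12: 2352 / 12 = 196

196


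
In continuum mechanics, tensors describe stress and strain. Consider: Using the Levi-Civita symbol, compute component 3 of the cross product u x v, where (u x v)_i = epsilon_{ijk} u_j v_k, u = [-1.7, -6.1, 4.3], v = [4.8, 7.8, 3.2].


(u x v)_3 = sum_{j,k} epsilon_{3jk} u_j v_k. Only permutations of (1,2,3) contribute; the two non-zero terms are:
eps_{312} u_1 v_2 = 1 * -1.7 * 7.8 = -13.26
eps_{321} u_2 v_1 = -1 * -6.1 * 4.8 = 29.28
(u x v)_3 = 16.02

16.02


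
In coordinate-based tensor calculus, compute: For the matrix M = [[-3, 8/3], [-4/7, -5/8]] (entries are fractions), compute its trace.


The trace is the sum of diagonal entries.
Diagonal: M[1,1] = -3, M[2,2] = -5/8
Tr(M) = -3 + -5/8
Computing step by step:
After adding M[1,1]: -3
After adding M[2,2]: -29/8
Tr(M) = -29/8

-29/8


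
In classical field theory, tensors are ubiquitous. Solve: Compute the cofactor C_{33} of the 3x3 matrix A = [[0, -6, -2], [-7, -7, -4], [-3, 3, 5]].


To find cofactor C_{33}, delete row 3 and column 3.
The resulting 2x2 submatrix is: [[0, -6], [-7, -7]]
Minor M_{33} = 0*-7 - -6*-7
  = 0 - 42 = -42
Sign = (-1)^(3+3) = (-1)^6 = 1
Cofactor C_{33} = 1 * -42 = -42

-42


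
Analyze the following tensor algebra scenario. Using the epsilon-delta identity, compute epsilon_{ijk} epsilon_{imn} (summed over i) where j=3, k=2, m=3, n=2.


Using the identity: epsilon_{ijk} epsilon_{imn} = delta_{jm} delta_{kn} - delta_{jn} delta_{km}.
delta_{33} = 1
delta_{22} = 1
delta_{32} = 0
delta_{23} = 0
Result = 1 * 1 - 0 * 0 = 1 - 0 = 1

1


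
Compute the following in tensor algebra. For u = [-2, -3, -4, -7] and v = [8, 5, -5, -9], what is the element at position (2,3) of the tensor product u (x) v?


The outer product entry T_{ij} = u_i * v_j.
We need i=2, j=3.
u_2 = -3, v_3 = -5
T_{2,3} = -3 * -5 = 15

15


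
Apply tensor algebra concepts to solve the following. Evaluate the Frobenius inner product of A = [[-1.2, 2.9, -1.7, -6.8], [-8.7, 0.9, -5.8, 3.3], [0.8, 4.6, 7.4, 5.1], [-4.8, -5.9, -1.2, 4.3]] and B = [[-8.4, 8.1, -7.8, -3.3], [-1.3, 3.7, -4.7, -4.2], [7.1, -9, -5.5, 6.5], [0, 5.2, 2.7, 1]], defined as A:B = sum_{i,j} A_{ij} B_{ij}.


A:B = sum over all i,j of A_{ij} * B_{ij}.
Row 1: -1.2*-8.4=10.08, 2.9*8.1=23.49, -1.7*-7.8=13.26, -6.8*-3.3=22.44 => row sum = 69.27
Row 2: -8.7*-1.3=11.31, 0.9*3.7=3.33, -5.8*-4.7=27.26, 3.3*-4.2=-13.86 => row sum = 28.04
Row 3: 0.8*7.1=5.68, 4.6*-9=-41.4, 7.4*-5.5=-40.7, 5.1*6.5=33.15 => row sum = -43.27
Row 4: -4.8*0=0, -5.9*5.2=-30.68, -1.2*2.7=-3.24, 4.3*1=4.3 => row sum = -29.62
Total = 69.27 + 28.04 + -43.27 + -29.62 = 24.42

24.42


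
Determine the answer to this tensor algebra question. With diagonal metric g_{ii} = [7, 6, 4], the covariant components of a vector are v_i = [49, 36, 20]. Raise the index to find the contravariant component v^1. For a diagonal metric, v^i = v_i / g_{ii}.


To raise an index with a diagonal metric: v^i = v_i / g_{ii}.
For index 1: v_1 = 49, g_{11} = 7
v^1 = 49 / 7 = 7

7


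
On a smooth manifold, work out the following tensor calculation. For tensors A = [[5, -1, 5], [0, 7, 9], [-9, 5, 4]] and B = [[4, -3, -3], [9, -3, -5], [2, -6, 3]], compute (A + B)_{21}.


Tensor addition is component-wise: (A + B)_{ij} = A_{ij} + B_{ij}.
A_{21} = 0
B_{21} = 9
(A + B)_{21} = 0 + 9 = 9

9


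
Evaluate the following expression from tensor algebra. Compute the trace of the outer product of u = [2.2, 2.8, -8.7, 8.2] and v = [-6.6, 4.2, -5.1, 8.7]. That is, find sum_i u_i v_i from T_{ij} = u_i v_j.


The outer product gives T_{ij} = u_i v_j.
The trace (contraction) is Tr(T) = sum_i T_{ii} = sum_i u_i v_i.
Diagonal entries:
T_{11} = u_1 * v_1 = 2.2 * -6.6 = -14.52
T_{22} = u_2 * v_2 = 2.8 * 4.2 = 11.76
T_{33} = u_3 * v_3 = -8.7 * -5.1 = 44.37
T_{44} = u_4 * v_4 = 8.2 * 8.7 = 71.34
Tr(T) = -14.52 + 11.76 + 44.37 + 71.34 = 112.95

112.95


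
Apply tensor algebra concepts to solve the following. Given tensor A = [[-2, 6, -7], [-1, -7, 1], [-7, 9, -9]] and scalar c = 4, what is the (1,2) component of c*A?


Scalar multiplication: (cA)_{ij} = c * A_{ij}.
c = 4
A_{12} = 6
(cA)_{12} = 4 * 6 = 24

24


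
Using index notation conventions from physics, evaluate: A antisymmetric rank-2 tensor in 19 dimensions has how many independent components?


A antisymmetric rank-2 tensor in d dimensions has d(d-1)/2 independent components.
d = 19
d(d-1)/2 = 19 * 18 / 2 = 342 / 2 = 171

171


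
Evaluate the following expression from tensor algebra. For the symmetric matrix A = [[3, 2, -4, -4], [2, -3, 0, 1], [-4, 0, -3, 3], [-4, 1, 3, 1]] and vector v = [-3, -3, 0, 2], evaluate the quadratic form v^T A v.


First compute Av:
(Av)_1 = 3*-3 + 2*-3 + -4*0 + -4*2 = -23
(Av)_2 = 2*-3 + -3*-3 + 0*0 + 1*2 = 5
(Av)_3 = -4*-3 + 0*-3 + -3*0 + 3*2 = 18
(Av)_4 = -4*-3 + 1*-3 + 3*0 + 1*2 = 11
Av = [-23, 5, 18, 11]
Then v^T (Av) = -3*-23 + -3*5 + 0*18 + 2*11
= 69 + -15 + 0 + 22 = 76

76


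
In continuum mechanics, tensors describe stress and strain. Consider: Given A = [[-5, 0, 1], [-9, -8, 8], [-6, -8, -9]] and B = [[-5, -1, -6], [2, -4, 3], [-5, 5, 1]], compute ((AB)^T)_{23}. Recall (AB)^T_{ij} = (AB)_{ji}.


(AB)^T_{ij} = (AB)_{ji} = sum_k A_{jk} B_{ki}.
For i=2, j=3 we need (AB)_{32}:
A_{31} * B_{12} = -6 * -1 = 6
A_{32} * B_{22} = -8 * -4 = 32
A_{33} * B_{32} = -9 * 5 = -45
Sum = 6 + 32 + -45 = -7

-7


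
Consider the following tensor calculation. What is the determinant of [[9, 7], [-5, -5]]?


For a 2x2 matrix [[a, b], [c, d]], det = a*d - b*c.
a = 9, b = 7, c = -5, d = -5
a*d = 9 * -5 = -45
b*c = 7 * -5 = -35
det = -45 - -35 = -10

-10


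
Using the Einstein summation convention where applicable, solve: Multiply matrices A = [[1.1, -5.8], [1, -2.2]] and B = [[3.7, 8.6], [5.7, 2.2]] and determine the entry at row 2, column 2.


(AB)_{ij} = sum_k A_{ik} B_{kj}.
For i=2, j=2:
A_{21} * B_{12} = 1 * 8.6 = 8.6
A_{22} * B_{22} = -2.2 * 2.2 = -4.84
Sum = 8.6 + -4.84 = 3.76

3.76


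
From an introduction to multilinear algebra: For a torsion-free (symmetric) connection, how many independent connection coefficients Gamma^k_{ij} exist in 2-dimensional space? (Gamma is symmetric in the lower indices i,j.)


Christoffel symbols Gamma^k_{ij} are symmetric in i,j, so there are d * d(d+1)/2 independent symbols.
d = 2
d(d+1)/2 = 2 * 3 / 2 = 3
Total = 2 * 3 = 6

6


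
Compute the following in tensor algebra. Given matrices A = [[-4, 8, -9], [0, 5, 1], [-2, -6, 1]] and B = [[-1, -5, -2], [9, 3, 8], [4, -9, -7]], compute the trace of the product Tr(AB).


Tr(AB) = sum_i (AB)_{ii} where (AB)_{ii} = sum_k A_{ik} B_{ki}.
(AB)_{11} = -4*-1 + 8*9 + -9*4 = 40
(AB)_{22} = 0*-5 + 5*3 + 1*-9 = 6
(AB)_{33} = -2*-2 + -6*8 + 1*-7 = -51
Tr(AB) = 40 + 6 + -51 = -5

-5


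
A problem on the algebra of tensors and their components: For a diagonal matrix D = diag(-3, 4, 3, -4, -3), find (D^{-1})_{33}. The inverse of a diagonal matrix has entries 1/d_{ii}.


For a diagonal matrix, the inverse has entries (D^{-1})_{ii} = 1/d_{ii}.
The diagonal entries are: d_{11} = -3, d_{22} = 4, d_{33} = 3, d_{44} = -4, d_{55} = -3
We need (D^{-1})_{33} = 1/d_{33} = 1/3 = 1/3

1/3


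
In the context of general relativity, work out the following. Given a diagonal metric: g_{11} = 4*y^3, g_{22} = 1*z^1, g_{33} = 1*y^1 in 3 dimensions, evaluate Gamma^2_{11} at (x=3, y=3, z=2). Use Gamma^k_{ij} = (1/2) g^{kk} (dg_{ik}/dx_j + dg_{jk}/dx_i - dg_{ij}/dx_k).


For a diagonal metric, Gamma^k_{ij} = (1/2) g^{kk} (dg_{ik}/dx_j + dg_{jk}/dx_i - dg_{ij}/dx_k).
The metric is diagonal, so g_{ab} = 0 for a != b.
At the given point: g_{11} = 108, g_{22} = 2, g_{33} = 3
g^{22} = 1/2
dg_{12}/dx_1 = 0 (off-diagonal)
dg_{12}/dx_1 = 0 (off-diagonal)
dg_{11}/dx_2 = dg_{11}/dx_2 = 108
Numerator = 0 + 0 - 108 = -108
Gamma^2_{11} = -108 / (2 * 2) = -27

-27


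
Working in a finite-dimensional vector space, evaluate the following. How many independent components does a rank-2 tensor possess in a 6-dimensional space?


The number of components of a rank-r tensor in d dimensions is d^r.
Here d = 6 and r = 2.
6^2 = 36

36


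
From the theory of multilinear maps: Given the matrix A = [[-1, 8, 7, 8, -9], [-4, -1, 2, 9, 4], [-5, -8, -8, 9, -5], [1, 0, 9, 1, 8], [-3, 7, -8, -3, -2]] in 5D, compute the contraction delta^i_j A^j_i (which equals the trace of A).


The contraction (trace) of a rank-2 tensor is the sum of its diagonal elements.
Diagonal entries: A[1,1] = -1, A[2,2] = -1, A[3,3] = -8, A[4,4] = 1, A[5,5] = -2
Tr(A) = -1 + -1 + -8 + 1 + -2 = -11

-11


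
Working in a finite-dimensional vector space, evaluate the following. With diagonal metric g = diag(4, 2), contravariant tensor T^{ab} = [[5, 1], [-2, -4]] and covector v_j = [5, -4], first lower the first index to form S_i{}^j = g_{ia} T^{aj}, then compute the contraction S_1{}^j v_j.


Step 1: lower the first index. For a diagonal metric, g_{ia} T^{aj} = g_{ii} T^{ij} (no sum on i).
g_{11} = 4
S_1{}^1 = 4 * T^{11} = 4 * 5 = 20
S_1{}^2 = 4 * T^{12} = 4 * 1 = 4
Step 2: contract S_1{}^j with v_j.
S_1{}^1 * v_1 = 20 * 5 = 100
S_1{}^2 * v_2 = 4 * -4 = -16
Result = 100 + -16 = 84

84


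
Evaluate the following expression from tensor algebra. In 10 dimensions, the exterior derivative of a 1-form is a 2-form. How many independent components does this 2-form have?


The exterior derivative of a p-form is a (p+1)-form.
Its number of independent components is C(n, p+1).
n = 10, p+1 = 2
C(10, 2) = 45

45


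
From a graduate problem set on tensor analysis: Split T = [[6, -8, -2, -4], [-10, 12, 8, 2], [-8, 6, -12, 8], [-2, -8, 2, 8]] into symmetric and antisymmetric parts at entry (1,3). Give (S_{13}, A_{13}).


T_{13} = -2
T_{31} = -8
S_{13} = (-2 + -8)/2 = -10/2 = -5
A_{13} = (-2 - -8)/2 = 6/2 = 3
Check: S + A = -5 + 3 = -2 = T_{13}.

(-5, 3)


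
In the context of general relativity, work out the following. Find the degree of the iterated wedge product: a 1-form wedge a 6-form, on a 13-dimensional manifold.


The degree of a wedge product is the sum of the degrees of the individual forms.
Degrees: 1, 6
Total degree = 1 + 6 = 7

7


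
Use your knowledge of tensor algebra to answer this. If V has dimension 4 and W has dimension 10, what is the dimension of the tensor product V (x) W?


The dimension of a tensor product is the product of dimensions.
dim(V) = 4, dim(W) = 10
dim(V (x) W) = 4 * 10 = 40

40


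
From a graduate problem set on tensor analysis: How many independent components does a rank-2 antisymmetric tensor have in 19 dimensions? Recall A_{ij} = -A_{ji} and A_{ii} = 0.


An antisymmetric rank-2 tensor satisfies A_{ij} = -A_{ji}, so diagonal entries are zero.
The independent components are the upper-triangular entries: C(n, 2) = n(n-1)/2.
n = 19
C(19, 2) = 19 * 18 / 2 = 342 / 2 = 171

171


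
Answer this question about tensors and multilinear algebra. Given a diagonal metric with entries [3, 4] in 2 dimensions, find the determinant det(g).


For a diagonal metric, the determinant is the product of diagonal entries.
Diagonal entries: 3, 4
det(g) = 3 * 4 = 12

12


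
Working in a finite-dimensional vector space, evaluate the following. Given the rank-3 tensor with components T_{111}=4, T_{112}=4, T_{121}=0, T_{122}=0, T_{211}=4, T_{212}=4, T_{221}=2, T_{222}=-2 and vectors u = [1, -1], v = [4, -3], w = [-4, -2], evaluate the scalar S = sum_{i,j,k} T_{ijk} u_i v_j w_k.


S = sum over i,j,k of T_{ijk} u_i v_j w_k. Expanding all 8 terms:
T_{111}*u_1*v_1*w_1 = 4*1*4*-4 = -64  (running total: -64)
T_{112}*u_1*v_1*w_2 = 4*1*4*-2 = -32  (running total: -96)
T_{121}*u_1*v_2*w_1 = 0*1*-3*-4 = 0  (running total: -96)
T_{122}*u_1*v_2*w_2 = 0*1*-3*-2 = 0  (running total: -96)
T_{211}*u_2*v_1*w_1 = 4*-1*4*-4 = 64  (running total: -32)
T_{212}*u_2*v_1*w_2 = 4*-1*4*-2 = 32  (running total: 0)
T_{221}*u_2*v_2*w_1 = 2*-1*-3*-4 = -24  (running total: -24)
T_{222}*u_2*v_2*w_2 = -2*-1*-3*-2 = 12  (running total: -12)
S = -12

-12


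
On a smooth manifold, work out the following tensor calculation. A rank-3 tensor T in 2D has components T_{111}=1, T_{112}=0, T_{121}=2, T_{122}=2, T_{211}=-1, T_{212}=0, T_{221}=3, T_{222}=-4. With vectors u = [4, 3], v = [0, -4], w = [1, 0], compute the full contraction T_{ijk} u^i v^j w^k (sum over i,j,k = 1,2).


S = sum over i,j,k of T_{ijk} u_i v_j w_k. Expanding all 8 terms:
T_{111}*u_1*v_1*w_1 = 1*4*0*1 = 0  (running total: 0)
T_{112}*u_1*v_1*w_2 = 0*4*0*0 = 0  (running total: 0)
T_{121}*u_1*v_2*w_1 = 2*4*-4*1 = -32  (running total: -32)
T_{122}*u_1*v_2*w_2 = 2*4*-4*0 = 0  (running total: -32)
T_{211}*u_2*v_1*w_1 = -1*3*0*1 = 0  (running total: -32)
T_{212}*u_2*v_1*w_2 = 0*3*0*0 = 0  (running total: -32)
T_{221}*u_2*v_2*w_1 = 3*3*-4*1 = -36  (running total: -68)
T_{222}*u_2*v_2*w_2 = -4*3*-4*0 = 0  (running total: -68)
S = -68

-68


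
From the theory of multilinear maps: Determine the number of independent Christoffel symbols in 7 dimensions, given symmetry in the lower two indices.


Christoffel symbols Gamma^k_{ij} are symmetric in i,j, so there are d * d(d+1)/2 independent symbols.
d = 7
d(d+1)/2 = 7 * 8 / 2 = 28
Total = 7 * 28 = 196

196


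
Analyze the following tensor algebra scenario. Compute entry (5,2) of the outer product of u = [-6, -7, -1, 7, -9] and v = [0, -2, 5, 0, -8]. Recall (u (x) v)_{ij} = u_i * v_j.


The outer product entry T_{ij} = u_i * v_j.
We need i=5, j=2.
u_5 = -9, v_2 = -2
T_{5,2} = -9 * -2 = 18

18


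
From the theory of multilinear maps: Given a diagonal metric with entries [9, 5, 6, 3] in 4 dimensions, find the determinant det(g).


For a diagonal metric, the determinant is the product of diagonal entries.
Diagonal entries: 9, 5, 6, 3
det(g) = 9 * 5 * 6 * 3 = 810

810


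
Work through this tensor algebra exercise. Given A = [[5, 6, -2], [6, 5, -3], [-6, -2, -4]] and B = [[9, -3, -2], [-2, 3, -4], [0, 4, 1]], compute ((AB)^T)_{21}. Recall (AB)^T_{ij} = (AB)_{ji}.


(AB)^T_{ij} = (AB)_{ji} = sum_k A_{jk} B_{ki}.
For i=2, j=1 we need (AB)_{12}:
A_{11} * B_{12} = 5 * -3 = -15
A_{12} * B_{22} = 6 * 3 = 18
A_{13} * B_{32} = -2 * 4 = -8
Sum = -15 + 18 + -8 = -5

-5


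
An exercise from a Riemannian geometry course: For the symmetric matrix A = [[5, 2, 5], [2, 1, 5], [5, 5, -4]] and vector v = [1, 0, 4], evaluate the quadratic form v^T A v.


First compute Av:
(Av)_1 = 5*1 + 2*0 + 5*4 = 25
(Av)_2 = 2*1 + 1*0 + 5*4 = 22
(Av)_3 = 5*1 + 5*0 + -4*4 = -11
Av = [25, 22, -11]
Then v^T (Av) = 1*25 + 0*22 + 4*-11
= 25 + 0 + -44 = -19

-19


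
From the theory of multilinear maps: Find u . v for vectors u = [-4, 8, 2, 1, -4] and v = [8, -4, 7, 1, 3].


The inner product u . v = sum of u_i * v_i.
Term-by-term: -4 * 8, 8 * -4, 2 * 7, 1 * 1, -4 * 3
Products: -32, -32, 14, 1, -12
Sum = -32 + -32 + 14 + 1 + -12 = -61

-61


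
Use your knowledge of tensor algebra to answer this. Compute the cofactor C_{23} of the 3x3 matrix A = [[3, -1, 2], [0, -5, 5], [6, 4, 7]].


To find cofactor C_{23}, delete row 2 and column 3.
The resulting 2x2 submatrix is: [[3, -1], [6, 4]]
Minor M_{23} = 3*4 - -1*6
  = 12 - -6 = 18
Sign = (-1)^(2+3) = (-1)^5 = -1
Cofactor C_{23} = -1 * 18 = -18

-18


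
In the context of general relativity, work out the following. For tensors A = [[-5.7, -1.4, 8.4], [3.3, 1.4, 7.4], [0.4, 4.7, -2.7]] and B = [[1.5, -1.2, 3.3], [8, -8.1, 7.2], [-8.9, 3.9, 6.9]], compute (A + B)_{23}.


Tensor addition is component-wise: (A + B)_{ij} = A_{ij} + B_{ij}.
A_{23} = 7.4
B_{23} = 7.2
(A + B)_{23} = 7.4 + 7.2 = 14.6

14.6


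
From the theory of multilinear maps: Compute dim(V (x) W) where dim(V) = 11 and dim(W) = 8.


The dimension of a tensor product is the product of dimensions.
dim(V) = 11, dim(W) = 8
dim(V (x) W) = 11 * 8 = 88

88


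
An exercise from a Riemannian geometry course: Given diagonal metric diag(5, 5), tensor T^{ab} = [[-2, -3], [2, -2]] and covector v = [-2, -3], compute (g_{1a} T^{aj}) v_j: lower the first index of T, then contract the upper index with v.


Step 1: lower the first index. For a diagonal metric, g_{ia} T^{aj} = g_{ii} T^{ij} (no sum on i).
g_{11} = 5
S_1{}^1 = 5 * T^{11} = 5 * -2 = -10
S_1{}^2 = 5 * T^{12} = 5 * -3 = -15
Step 2: contract S_1{}^j with v_j.
S_1{}^1 * v_1 = -10 * -2 = 20
S_1{}^2 * v_2 = -15 * -3 = 45
Result = 20 + 45 = 65

65


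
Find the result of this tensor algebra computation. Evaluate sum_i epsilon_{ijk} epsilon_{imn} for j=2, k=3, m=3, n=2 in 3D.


Using the identity: epsilon_{ijk} epsilon_{imn} = delta_{jm} delta_{kn} - delta_{jn} delta_{km}.
delta_{23} = 0
delta_{32} = 0
delta_{22} = 1
delta_{33} = 1
Result = 0 * 0 - 1 * 1 = 0 - 1 = -1

-1


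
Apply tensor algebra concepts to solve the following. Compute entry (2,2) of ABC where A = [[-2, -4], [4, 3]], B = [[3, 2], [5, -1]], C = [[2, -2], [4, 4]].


(ABC)_{22} = sum_m (AB)_{2m} C_{m2}. First compute row 2 of AB.
(AB)_{21} = 4*3 + 3*5 = 27
(AB)_{22} = 4*2 + 3*-1 = 5
Now contract with column 2 of C:
(AB)_{21} * C_{12} = 27 * -2 = -54
(AB)_{22} * C_{22} = 5 * 4 = 20
(ABC)_{22} = -54 + 20 = -34

-34


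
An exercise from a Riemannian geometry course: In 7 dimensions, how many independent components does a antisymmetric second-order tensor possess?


A antisymmetric rank-2 tensor in d dimensions has d(d-1)/2 independent components.
d = 7
d(d-1)/2 = 7 * 6 / 2 = 42 / 2 = 21

21


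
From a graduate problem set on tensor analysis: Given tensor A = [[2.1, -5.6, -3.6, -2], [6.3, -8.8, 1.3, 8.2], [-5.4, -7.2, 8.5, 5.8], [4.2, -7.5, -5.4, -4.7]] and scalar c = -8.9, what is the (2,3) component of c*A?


Scalar multiplication: (cA)_{ij} = c * A_{ij}.
c = -8.9
A_{23} = 1.3
(cA)_{23} = -8.9 * 1.3 = -11.57

-11.57


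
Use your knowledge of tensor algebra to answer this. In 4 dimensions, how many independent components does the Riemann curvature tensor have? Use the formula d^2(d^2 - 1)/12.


The Riemann tensor in d dimensions has d^2(d^2 - 1)/12 independent components.
d = 4, so d^2 = 16
d^2 - 1 = 15
d^2(d^2 - 1) = 16 * 15 = 240
Divide by 12: 240 / 12 = 20

20


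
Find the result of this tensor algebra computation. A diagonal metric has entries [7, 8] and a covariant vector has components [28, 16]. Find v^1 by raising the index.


To raise an index with a diagonal metric: v^i = v_i / g_{ii}.
For index 1: v_1 = 28, g_{11} = 7
v^1 = 28 / 7 = 4

4


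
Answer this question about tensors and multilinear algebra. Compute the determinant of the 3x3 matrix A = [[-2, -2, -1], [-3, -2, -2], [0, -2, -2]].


Expanding along the first row, det(A) = a11*M_11 - a12*M_12 + a13*M_13, where M_1j is the (1,j) minor.
Minor M_11 = -2*-2 - -2*-2 = 0
Minor M_12 = -3*-2 - -2*0 = 6
Minor M_13 = -3*-2 - -2*0 = 6
det = -2*(0) - -2*(6) + -1*(6)
    = 0 - -12 + -6
    = 6

6


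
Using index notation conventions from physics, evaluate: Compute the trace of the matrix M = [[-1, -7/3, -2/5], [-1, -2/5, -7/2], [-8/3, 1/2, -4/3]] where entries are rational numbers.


The trace is the sum of diagonal entries.
Diagonal: M[1,1] = -1, M[2,2] = -2/5, M[3,3] = -4/3
Tr(M) = -1 + -2/5 + -4/3
Computing step by step:
After adding M[1,1]: -1
After adding M[2,2]: -7/5
After adding M[3,3]: -41/15
Tr(M) = -41/15

-41/15


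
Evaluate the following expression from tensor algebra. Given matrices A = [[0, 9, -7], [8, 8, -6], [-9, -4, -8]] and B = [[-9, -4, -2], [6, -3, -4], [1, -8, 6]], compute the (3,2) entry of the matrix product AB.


(AB)_{ij} = sum_k A_{ik} B_{kj}.
For i=3, j=2:
A_{31} * B_{12} = -9 * -4 = 36
A_{32} * B_{22} = -4 * -3 = 12
A_{33} * B_{32} = -8 * -8 = 64
Sum = 36 + 12 + 64 = 112

112


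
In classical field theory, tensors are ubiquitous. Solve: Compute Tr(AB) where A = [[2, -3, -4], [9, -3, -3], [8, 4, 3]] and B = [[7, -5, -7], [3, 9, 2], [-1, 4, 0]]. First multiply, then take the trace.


Tr(AB) = sum_i (AB)_{ii} where (AB)_{ii} = sum_k A_{ik} B_{ki}.
(AB)_{11} = 2*7 + -3*3 + -4*-1 = 9
(AB)_{22} = 9*-5 + -3*9 + -3*4 = -84
(AB)_{33} = 8*-7 + 4*2 + 3*0 = -48
Tr(AB) = 9 + -84 + -48 = -123

-123


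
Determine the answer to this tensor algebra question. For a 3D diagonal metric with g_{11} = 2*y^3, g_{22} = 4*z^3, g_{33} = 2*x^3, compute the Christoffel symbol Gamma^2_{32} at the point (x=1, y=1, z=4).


For a diagonal metric, Gamma^k_{ij} = (1/2) g^{kk} (dg_{ik}/dx_j + dg_{jk}/dx_i - dg_{ij}/dx_k).
The metric is diagonal, so g_{ab} = 0 for a != b.
At the given point: g_{11} = 2, g_{22} = 256, g_{33} = 2
g^{22} = 1/256
dg_{32}/dx_2 = 0 (off-diagonal)
dg_{22}/dx_3 = dg_{22}/dx_3 = 192
dg_{32}/dx_2 = 0 (off-diagonal)
Numerator = 0 + 192 - 0 = 192
Gamma^2_{32} = 192 / (2 * 256) = 3/8

3/8


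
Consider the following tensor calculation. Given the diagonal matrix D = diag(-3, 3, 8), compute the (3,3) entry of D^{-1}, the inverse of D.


For a diagonal matrix, the inverse has entries (D^{-1})_{ii} = 1/d_{ii}.
The diagonal entries are: d_{11} = -3, d_{22} = 3, d_{33} = 8
We need (D^{-1})_{33} = 1/d_{33} = 1/8 = 1/8

1/8


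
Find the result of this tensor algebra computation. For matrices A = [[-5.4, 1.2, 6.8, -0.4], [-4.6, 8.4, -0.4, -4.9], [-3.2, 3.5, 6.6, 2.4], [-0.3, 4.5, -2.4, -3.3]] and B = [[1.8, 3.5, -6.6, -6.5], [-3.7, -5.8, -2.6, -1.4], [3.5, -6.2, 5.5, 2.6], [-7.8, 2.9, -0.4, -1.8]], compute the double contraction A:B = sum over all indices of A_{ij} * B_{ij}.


A:B = sum over all i,j of A_{ij} * B_{ij}.
Row 1: -5.4*1.8=-9.72, 1.2*3.5=4.2, 6.8*-6.6=-44.88, -0.4*-6.5=2.6 => row sum = -47.8
Row 2: -4.6*-3.7=17.02, 8.4*-5.8=-48.72, -0.4*-2.6=1.04, -4.9*-1.4=6.86 => row sum = -23.8
Row 3: -3.2*3.5=-11.2, 3.5*-6.2=-21.7, 6.6*5.5=36.3, 2.4*2.6=6.24 => row sum = 9.64
Row 4: -0.3*-7.8=2.34, 4.5*2.9=13.05, -2.4*-0.4=0.96, -3.3*-1.8=5.94 => row sum = 22.29
Total = -47.8 + -23.8 + 9.64 + 22.29 = -39.67

-39.67


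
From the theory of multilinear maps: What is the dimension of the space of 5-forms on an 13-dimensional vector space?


The dimension of the space of p-forms on an n-dimensional space is C(n, p).
n = 13, p = 5
C(13, 5) = 13! / (5! * 8!) = 1287

1287


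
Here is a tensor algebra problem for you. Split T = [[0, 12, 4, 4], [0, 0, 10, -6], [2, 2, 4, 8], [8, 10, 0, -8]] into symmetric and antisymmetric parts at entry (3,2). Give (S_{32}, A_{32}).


T_{32} = 2
T_{23} = 10
S_{32} = (2 + 10)/2 = 12/2 = 6
A_{32} = (2 - 10)/2 = -8/2 = -4
Check: S + A = 6 + -4 = 2 = T_{32}.

(6, -4)


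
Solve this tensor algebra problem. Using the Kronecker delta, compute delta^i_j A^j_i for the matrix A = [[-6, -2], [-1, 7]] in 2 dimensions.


The contraction (trace) of a rank-2 tensor is the sum of its diagonal elements.
Diagonal entries: A[1,1] = -6, A[2,2] = 7
Tr(A) = -6 + 7 = 1

1


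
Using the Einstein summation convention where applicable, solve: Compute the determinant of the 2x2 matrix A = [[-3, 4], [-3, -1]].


For a 2x2 matrix [[a, b], [c, d]], det = a*d - b*c.
a = -3, b = 4, c = -3, d = -1
a*d = -3 * -1 = 3
b*c = 4 * -3 = -12
det = 3 - -12 = 15

15


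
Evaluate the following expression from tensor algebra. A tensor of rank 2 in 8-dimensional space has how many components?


The number of components of a rank-r tensor in d dimensions is d^r.
Here d = 8 and r = 2.
8^2 = 64

64


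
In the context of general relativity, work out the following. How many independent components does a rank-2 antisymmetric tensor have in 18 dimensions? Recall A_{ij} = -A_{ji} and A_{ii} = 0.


An antisymmetric rank-2 tensor satisfies A_{ij} = -A_{ji}, so diagonal entries are zero.
The independent components are the upper-triangular entries: C(n, 2) = n(n-1)/2.
n = 18
C(18, 2) = 18 * 17 / 2 = 306 / 2 = 153

153


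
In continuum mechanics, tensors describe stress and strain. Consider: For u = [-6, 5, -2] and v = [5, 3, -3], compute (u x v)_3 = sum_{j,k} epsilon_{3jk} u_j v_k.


(u x v)_3 = sum_{j,k} epsilon_{3jk} u_j v_k. Only permutations of (1,2,3) contribute; the two non-zero terms are:
eps_{312} u_1 v_2 = 1 * -6 * 3 = -18
eps_{321} u_2 v_1 = -1 * 5 * 5 = -25
(u x v)_3 = -43

-43


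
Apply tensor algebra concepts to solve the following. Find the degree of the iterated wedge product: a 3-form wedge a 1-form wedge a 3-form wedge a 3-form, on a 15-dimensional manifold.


The degree of a wedge product is the sum of the degrees of the individual forms.
Degrees: 3, 1, 3, 3
Total degree = 3 + 1 + 3 + 3 = 10

10


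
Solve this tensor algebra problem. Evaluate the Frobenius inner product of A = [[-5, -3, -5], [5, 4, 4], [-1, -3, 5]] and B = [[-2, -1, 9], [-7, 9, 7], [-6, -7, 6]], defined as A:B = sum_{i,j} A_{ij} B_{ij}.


A:B = sum over all i,j of A_{ij} * B_{ij}.
Row 1: -5*-2=10, -3*-1=3, -5*9=-45 => row sum = -32
Row 2: 5*-7=-35, 4*9=36, 4*7=28 => row sum = 29
Row 3: -1*-6=6, -3*-7=21, 5*6=30 => row sum = 57
Total = -32 + 29 + 57 = 54

54


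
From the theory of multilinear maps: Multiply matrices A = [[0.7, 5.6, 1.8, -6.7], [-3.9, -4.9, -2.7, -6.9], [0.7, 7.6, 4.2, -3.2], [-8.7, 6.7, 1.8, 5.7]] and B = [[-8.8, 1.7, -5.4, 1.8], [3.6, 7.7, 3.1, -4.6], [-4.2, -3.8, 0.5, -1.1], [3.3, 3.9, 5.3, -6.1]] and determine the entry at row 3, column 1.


(AB)_{ij} = sum_k A_{ik} B_{kj}.
For i=3, j=1:
A_{31} * B_{11} = 0.7 * -8.8 = -6.16
A_{32} * B_{21} = 7.6 * 3.6 = 27.36
A_{33} * B_{31} = 4.2 * -4.2 = -17.64
A_{34} * B_{41} = -3.2 * 3.3 = -10.56
Sum = -6.16 + 27.36 + -17.64 + -10.56 = -7

-7


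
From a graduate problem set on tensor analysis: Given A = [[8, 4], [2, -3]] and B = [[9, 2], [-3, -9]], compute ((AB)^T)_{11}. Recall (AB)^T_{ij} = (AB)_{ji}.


(AB)^T_{ij} = (AB)_{ji} = sum_k A_{jk} B_{ki}.
For i=1, j=1 we need (AB)_{11}:
A_{11} * B_{11} = 8 * 9 = 72
A_{12} * B_{21} = 4 * -3 = -12
Sum = 72 + -12 = 60

60


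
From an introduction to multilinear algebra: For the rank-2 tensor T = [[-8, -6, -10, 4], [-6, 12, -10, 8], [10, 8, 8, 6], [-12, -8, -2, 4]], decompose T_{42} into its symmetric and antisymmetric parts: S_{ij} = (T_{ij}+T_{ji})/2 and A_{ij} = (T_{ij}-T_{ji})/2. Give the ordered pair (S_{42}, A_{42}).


T_{42} = -8
T_{24} = 8
S_{42} = (-8 + 8)/2 = 0/2 = 0
A_{42} = (-8 - 8)/2 = -16/2 = -8
Check: S + A = 0 + -8 = -8 = T_{42}.

(0, -8)


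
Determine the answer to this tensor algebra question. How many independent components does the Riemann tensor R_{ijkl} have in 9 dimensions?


The Riemann tensor in d dimensions has d^2(d^2 - 1)/12 independent components.
d = 9, so d^2 = 81
d^2 - 1 = 80
d^2(d^2 - 1) = 81 * 80 = 6480
Divide by 12: 6480 / 12 = 540

540


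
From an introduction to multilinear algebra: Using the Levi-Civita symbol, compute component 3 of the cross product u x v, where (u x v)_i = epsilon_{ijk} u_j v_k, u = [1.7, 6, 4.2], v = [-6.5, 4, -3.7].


(u x v)_3 = sum_{j,k} epsilon_{3jk} u_j v_k. Only permutations of (1,2,3) contribute; the two non-zero terms are:
eps_{312} u_1 v_2 = 1 * 1.7 * 4 = 6.8
eps_{321} u_2 v_1 = -1 * 6 * -6.5 = 39
(u x v)_3 = 45.8

45.8


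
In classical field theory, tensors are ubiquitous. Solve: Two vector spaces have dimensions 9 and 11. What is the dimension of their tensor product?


The dimension of a tensor product is the product of dimensions.
dim(V) = 9, dim(W) = 11
dim(V (x) W) = 9 * 11 = 99

99


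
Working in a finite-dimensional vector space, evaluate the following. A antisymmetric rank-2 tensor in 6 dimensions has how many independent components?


A antisymmetric rank-2 tensor in d dimensions has d(d-1)/2 independent components.
d = 6
d(d-1)/2 = 6 * 5 / 2 = 30 / 2 = 15

15


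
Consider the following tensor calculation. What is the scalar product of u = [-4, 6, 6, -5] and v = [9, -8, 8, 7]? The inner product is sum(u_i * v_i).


The inner product u . v = sum of u_i * v_i.
Term-by-term: -4 * 9, 6 * -8, 6 * 8, -5 * 7
Products: -36, -48, 48, -35
Sum = -36 + -48 + 48 + -35 = -71

-71


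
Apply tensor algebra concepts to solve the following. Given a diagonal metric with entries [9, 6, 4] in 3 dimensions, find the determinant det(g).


For a diagonal metric, the determinant is the product of diagonal entries.
Diagonal entries: 9, 6, 4
det(g) = 9 * 6 * 4 = 216

216


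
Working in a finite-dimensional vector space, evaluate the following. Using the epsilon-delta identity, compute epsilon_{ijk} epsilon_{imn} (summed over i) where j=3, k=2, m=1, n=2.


Using the identity: epsilon_{ijk} epsilon_{imn} = delta_{jm} delta_{kn} - delta_{jn} delta_{km}.
delta_{31} = 0
delta_{22} = 1
delta_{32} = 0
delta_{21} = 0
Result = 0 * 1 - 0 * 0 = 0 - 0 = 0

0


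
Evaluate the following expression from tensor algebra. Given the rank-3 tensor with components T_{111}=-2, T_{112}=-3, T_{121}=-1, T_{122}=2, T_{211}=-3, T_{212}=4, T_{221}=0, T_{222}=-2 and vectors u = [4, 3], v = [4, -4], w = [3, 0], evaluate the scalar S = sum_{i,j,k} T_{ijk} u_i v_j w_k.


S = sum over i,j,k of T_{ijk} u_i v_j w_k. Expanding all 8 terms:
T_{111}*u_1*v_1*w_1 = -2*4*4*3 = -96  (running total: -96)
T_{112}*u_1*v_1*w_2 = -3*4*4*0 = 0  (running total: -96)
T_{121}*u_1*v_2*w_1 = -1*4*-4*3 = 48  (running total: -48)
T_{122}*u_1*v_2*w_2 = 2*4*-4*0 = 0  (running total: -48)
T_{211}*u_2*v_1*w_1 = -3*3*4*3 = -108  (running total: -156)
T_{212}*u_2*v_1*w_2 = 4*3*4*0 = 0  (running total: -156)
T_{221}*u_2*v_2*w_1 = 0*3*-4*3 = 0  (running total: -156)
T_{222}*u_2*v_2*w_2 = -2*3*-4*0 = 0  (running total: -156)
S = -156

-156


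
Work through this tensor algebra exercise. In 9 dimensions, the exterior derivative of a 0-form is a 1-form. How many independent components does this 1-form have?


The exterior derivative of a p-form is a (p+1)-form.
Its number of independent components is C(n, p+1).
n = 9, p+1 = 1
C(9, 1) = 9

9


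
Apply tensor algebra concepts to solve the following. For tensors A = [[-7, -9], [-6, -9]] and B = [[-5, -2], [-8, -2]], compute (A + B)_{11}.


Tensor addition is component-wise: (A + B)_{ij} = A_{ij} + B_{ij}.
A_{11} = -7
B_{11} = -5
(A + B)_{11} = -7 + -5 = -12

-12


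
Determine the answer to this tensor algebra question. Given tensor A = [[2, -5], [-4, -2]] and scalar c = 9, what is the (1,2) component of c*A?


Scalar multiplication: (cA)_{ij} = c * A_{ij}.
c = 9
A_{12} = -5
(cA)_{12} = 9 * -5 = -45

-45


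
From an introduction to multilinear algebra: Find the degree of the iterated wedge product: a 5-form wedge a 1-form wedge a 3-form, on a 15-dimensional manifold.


The degree of a wedge product is the sum of the degrees of the individual forms.
Degrees: 5, 1, 3
Total degree = 5 + 1 + 3 = 9

9


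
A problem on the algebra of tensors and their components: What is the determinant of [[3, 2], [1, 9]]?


For a 2x2 matrix [[a, b], [c, d]], det = a*d - b*c.
a = 3, b = 2, c = 1, d = 9
a*d = 3 * 9 = 27
b*c = 2 * 1 = 2
det = 27 - 2 = 25

25


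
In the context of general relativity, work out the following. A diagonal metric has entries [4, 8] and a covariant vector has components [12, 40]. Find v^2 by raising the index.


To raise an index with a diagonal metric: v^i = v_i / g_{ii}.
For index 2: v_2 = 40, g_{22} = 8
v^2 = 40 / 8 = 5

5


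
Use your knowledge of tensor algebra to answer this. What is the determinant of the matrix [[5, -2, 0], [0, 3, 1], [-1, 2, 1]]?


Expanding along the first row, det(A) = a11*M_11 - a12*M_12 + a13*M_13, where M_1j is the (1,j) minor.
Minor M_11 = 3*1 - 1*2 = 1
Minor M_12 = 0*1 - 1*-1 = 1
Minor M_13 = 0*2 - 3*-1 = 3
det = 5*(1) - -2*(1) + 0*(3)
    = 5 - -2 + 0
    = 7

7


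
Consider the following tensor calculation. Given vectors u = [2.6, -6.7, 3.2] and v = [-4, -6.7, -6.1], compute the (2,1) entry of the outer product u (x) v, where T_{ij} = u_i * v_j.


The outer product entry T_{ij} = u_i * v_j.
We need i=2, j=1.
u_2 = -6.7, v_1 = -4
T_{2,1} = -6.7 * -4 = 26.8

26.8


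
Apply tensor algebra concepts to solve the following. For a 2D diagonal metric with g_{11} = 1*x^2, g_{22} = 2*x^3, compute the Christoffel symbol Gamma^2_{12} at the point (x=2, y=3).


For a diagonal metric, Gamma^k_{ij} = (1/2) g^{kk} (dg_{ik}/dx_j + dg_{jk}/dx_i - dg_{ij}/dx_k).
The metric is diagonal, so g_{ab} = 0 for a != b.
At the given point: g_{11} = 4, g_{22} = 16
g^{22} = 1/16
dg_{12}/dx_2 = 0 (off-diagonal)
dg_{22}/dx_1 = dg_{22}/dx_1 = 24
dg_{12}/dx_2 = 0 (off-diagonal)
Numerator = 0 + 24 - 0 = 24
Gamma^2_{12} = 24 / (2 * 16) = 3/4

3/4


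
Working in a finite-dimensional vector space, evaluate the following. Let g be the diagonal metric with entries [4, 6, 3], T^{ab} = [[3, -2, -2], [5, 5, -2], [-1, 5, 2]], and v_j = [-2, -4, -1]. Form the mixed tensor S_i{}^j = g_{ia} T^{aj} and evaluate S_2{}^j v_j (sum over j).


Step 1: lower the first index. For a diagonal metric, g_{ia} T^{aj} = g_{ii} T^{ij} (no sum on i).
g_{22} = 6
S_2{}^1 = 6 * T^{21} = 6 * 5 = 30
S_2{}^2 = 6 * T^{22} = 6 * 5 = 30
S_2{}^3 = 6 * T^{23} = 6 * -2 = -12
Step 2: contract S_2{}^j with v_j.
S_2{}^1 * v_1 = 30 * -2 = -60
S_2{}^2 * v_2 = 30 * -4 = -120
S_2{}^3 * v_3 = -12 * -1 = 12
Result = -60 + -120 + 12 = -168

-168


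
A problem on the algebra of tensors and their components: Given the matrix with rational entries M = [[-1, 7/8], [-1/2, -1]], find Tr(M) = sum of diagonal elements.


The trace is the sum of diagonal entries.
Diagonal: M[1,1] = -1, M[2,2] = -1
Tr(M) = -1 + -1
Computing step by step:
After adding M[1,1]: -1
After adding M[2,2]: -2
Tr(M) = -2

-2


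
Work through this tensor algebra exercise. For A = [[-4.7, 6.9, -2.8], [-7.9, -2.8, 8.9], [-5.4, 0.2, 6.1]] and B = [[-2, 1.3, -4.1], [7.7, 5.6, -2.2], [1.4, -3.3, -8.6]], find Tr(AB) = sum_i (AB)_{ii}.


Tr(AB) = sum_i (AB)_{ii} where (AB)_{ii} = sum_k A_{ik} B_{ki}.
(AB)_{11} = -4.7*-2 + 6.9*7.7 + -2.8*1.4 = 58.61
(AB)_{22} = -7.9*1.3 + -2.8*5.6 + 8.9*-3.3 = -55.32
(AB)_{33} = -5.4*-4.1 + 0.2*-2.2 + 6.1*-8.6 = -30.76
Tr(AB) = 58.61 + -55.32 + -30.76 = -27.47

-27.47


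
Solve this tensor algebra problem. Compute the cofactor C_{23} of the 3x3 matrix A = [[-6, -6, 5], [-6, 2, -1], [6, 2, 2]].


To find cofactor C_{23}, delete row 2 and column 3.
The resulting 2x2 submatrix is: [[-6, -6], [6, 2]]
Minor M_{23} = -6*2 - -6*6
  = -12 - -36 = 24
Sign = (-1)^(2+3) = (-1)^5 = -1
Cofactor C_{23} = -1 * 24 = -24

-24


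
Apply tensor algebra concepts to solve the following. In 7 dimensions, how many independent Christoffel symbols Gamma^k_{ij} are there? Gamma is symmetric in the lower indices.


Christoffel symbols Gamma^k_{ij} are symmetric in i,j, so there are d * d(d+1)/2 independent symbols.
d = 7
d(d+1)/2 = 7 * 8 / 2 = 28
Total = 7 * 28 = 196

196


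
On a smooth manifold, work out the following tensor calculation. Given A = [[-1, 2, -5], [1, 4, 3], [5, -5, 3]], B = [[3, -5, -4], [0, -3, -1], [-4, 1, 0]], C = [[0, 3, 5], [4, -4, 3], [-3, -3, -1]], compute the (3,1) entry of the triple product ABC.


(ABC)_{31} = sum_m (AB)_{3m} C_{m1}. First compute row 3 of AB.
(AB)_{31} = 5*3 + -5*0 + 3*-4 = 3
(AB)_{32} = 5*-5 + -5*-3 + 3*1 = -7
(AB)_{33} = 5*-4 + -5*-1 + 3*0 = -15
Now contract with column 1 of C:
(AB)_{31} * C_{11} = 3 * 0 = 0
(AB)_{32} * C_{21} = -7 * 4 = -28
(AB)_{33} * C_{31} = -15 * -3 = 45
(ABC)_{31} = 0 + -28 + 45 = 17

17


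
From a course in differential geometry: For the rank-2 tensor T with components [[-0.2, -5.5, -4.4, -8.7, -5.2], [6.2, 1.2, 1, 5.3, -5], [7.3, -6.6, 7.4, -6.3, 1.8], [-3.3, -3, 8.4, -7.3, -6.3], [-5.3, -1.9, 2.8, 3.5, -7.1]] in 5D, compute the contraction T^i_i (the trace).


The contraction (trace) of a rank-2 tensor is the sum of its diagonal elements.
Diagonal entries: A[1,1] = -0.2, A[2,2] = 1.2, A[3,3] = 7.4, A[4,4] = -7.3, A[5,5] = -7.1
Tr(A) = -0.2 + 1.2 + 7.4 + -7.3 + -7.1 = -6

-6


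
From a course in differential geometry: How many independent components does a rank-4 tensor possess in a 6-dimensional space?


The number of components of a rank-r tensor in d dimensions is d^r.
Here d = 6 and r = 4.
6^4 = 1296

1296


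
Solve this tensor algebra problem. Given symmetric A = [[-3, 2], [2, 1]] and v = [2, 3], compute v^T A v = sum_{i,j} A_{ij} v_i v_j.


First compute Av:
(Av)_1 = -3*2 + 2*3 = 0
(Av)_2 = 2*2 + 1*3 = 7
Av = [0, 7]
Then v^T (Av) = 2*0 + 3*7
= 0 + 21 = 21

21
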